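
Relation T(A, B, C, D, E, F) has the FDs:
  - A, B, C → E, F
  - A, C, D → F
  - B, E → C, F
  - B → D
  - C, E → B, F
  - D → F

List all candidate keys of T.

{A} never appears on the right of any FD, so every key must include it.
Closure of {A, B, C} is {A, B, C, D, E, F}, the whole schema; {A, B, C} is a candidate key.
Closure of {A, B, E} is {A, B, C, D, E, F}, the whole schema; {A, B, E} is a candidate key.
Closure of {A, C, E} is {A, B, C, D, E, F}, the whole schema; {A, C, E} is a candidate key.
These are minimal and exhaustive — every other superkey contains one of them.

{A, B, C}, {A, B, E}, {A, C, E}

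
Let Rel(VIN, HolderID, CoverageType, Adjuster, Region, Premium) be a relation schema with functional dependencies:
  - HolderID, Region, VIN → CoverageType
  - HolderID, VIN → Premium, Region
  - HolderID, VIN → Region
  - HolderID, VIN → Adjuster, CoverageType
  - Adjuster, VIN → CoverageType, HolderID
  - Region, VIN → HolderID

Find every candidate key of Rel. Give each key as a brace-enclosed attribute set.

{Adjuster, VIN}, {HolderID, VIN}, {Region, VIN}

No FD produces {VIN}, so it must be in every candidate key.
{Adjuster, VIN}⁺ = {Adjuster, CoverageType, HolderID, Premium, Region, VIN}, which is every attribute, so {Adjuster, VIN} is a candidate key.
{HolderID, VIN}⁺ = {Adjuster, CoverageType, HolderID, Premium, Region, VIN}, which is every attribute, so {HolderID, VIN} is a candidate key.
{Region, VIN}⁺ = {Adjuster, CoverageType, HolderID, Premium, Region, VIN}, which is every attribute, so {Region, VIN} is a candidate key.
Any other superkey properly contains one of these, so there are no further candidate keys.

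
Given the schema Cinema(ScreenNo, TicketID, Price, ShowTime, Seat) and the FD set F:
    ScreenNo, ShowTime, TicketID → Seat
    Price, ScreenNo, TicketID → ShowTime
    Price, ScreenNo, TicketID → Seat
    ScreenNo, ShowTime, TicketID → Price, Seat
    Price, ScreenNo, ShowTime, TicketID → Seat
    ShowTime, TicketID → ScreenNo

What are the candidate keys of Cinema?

{Price, ScreenNo, TicketID}, {ShowTime, TicketID}

{TicketID} never appears on the right of any FD, so every key must include it.
{ShowTime, TicketID} is a candidate key since {ShowTime, TicketID}⁺ = {Price, ScreenNo, Seat, ShowTime, TicketID} covers every attribute.
{Price, ScreenNo, TicketID} is a candidate key since {Price, ScreenNo, TicketID}⁺ = {Price, ScreenNo, Seat, ShowTime, TicketID} covers every attribute.
These are minimal and exhaustive — every other superkey contains one of them.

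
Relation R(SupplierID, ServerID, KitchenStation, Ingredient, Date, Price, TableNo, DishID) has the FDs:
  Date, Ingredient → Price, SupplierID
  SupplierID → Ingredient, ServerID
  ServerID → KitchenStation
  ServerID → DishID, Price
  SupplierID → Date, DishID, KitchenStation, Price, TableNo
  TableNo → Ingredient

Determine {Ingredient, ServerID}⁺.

{DishID, Ingredient, KitchenStation, Price, ServerID}

Start with {Ingredient, ServerID}.
ServerID → KitchenStation applies; add {KitchenStation} → now {Ingredient, KitchenStation, ServerID}.
ServerID → DishID, Price applies; add {DishID, Price} → now {DishID, Ingredient, KitchenStation, Price, ServerID}.
No further FD applies.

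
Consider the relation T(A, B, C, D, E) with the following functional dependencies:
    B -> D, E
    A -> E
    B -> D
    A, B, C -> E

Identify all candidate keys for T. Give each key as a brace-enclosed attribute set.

{A, B, C}

No FD produces {A, B, C}, so they must be in every candidate key.
{A, B, C} is a candidate key since {A, B, C}⁺ = {A, B, C, D, E} covers every attribute.
No other minimal set has full closure, so this is the only candidate key.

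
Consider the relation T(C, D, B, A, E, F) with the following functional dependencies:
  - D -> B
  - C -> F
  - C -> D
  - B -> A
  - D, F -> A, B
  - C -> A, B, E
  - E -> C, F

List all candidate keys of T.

Closure of {C} is {A, B, C, D, E, F}, the whole schema; {C} is a candidate key.
Closure of {E} is {A, B, C, D, E, F}, the whole schema; {E} is a candidate key.
Any other superkey properly contains one of these, so there are no further candidate keys.

{C}, {E}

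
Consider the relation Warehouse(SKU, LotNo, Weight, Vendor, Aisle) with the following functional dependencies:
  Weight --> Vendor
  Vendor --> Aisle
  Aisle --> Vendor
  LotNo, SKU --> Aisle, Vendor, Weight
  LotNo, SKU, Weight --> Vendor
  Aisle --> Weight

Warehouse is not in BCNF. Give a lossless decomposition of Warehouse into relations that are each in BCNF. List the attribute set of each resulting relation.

{Aisle, Vendor, Weight}; {LotNo, SKU, Weight}

Candidate key of the original relation: {LotNo, SKU}.
Within {Aisle, LotNo, SKU, Vendor, Weight}: {Weight}⁺ ∩ {Aisle, LotNo, SKU, Vendor, Weight} = {Aisle, Vendor, Weight}, not the whole set, so Weight --> Aisle, Vendor violates BCNF; decompose into {Aisle, Vendor, Weight} and {LotNo, SKU, Weight}.
{Aisle, Vendor, Weight} is in BCNF.
{LotNo, SKU, Weight} is in BCNF.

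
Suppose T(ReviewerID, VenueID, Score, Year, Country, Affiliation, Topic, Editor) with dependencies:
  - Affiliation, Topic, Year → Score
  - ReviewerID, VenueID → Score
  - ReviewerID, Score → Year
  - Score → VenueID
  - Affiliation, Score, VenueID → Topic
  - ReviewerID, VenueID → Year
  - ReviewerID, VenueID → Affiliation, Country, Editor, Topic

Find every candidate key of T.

{ReviewerID} never appears on the right of any FD, so every key must include it.
{ReviewerID, Score}⁺ = {Affiliation, Country, Editor, ReviewerID, Score, Topic, VenueID, Year}, which is every attribute, so {ReviewerID, Score} is a candidate key.
{ReviewerID, VenueID}⁺ = {Affiliation, Country, Editor, ReviewerID, Score, Topic, VenueID, Year}, which is every attribute, so {ReviewerID, VenueID} is a candidate key.
{Affiliation, ReviewerID, Topic, Year}⁺ = {Affiliation, Country, Editor, ReviewerID, Score, Topic, VenueID, Year}, which is every attribute, so {Affiliation, ReviewerID, Topic, Year} is a candidate key.
Any other superkey properly contains one of these, so there are no further candidate keys.

{Affiliation, ReviewerID, Topic, Year}, {ReviewerID, Score}, {ReviewerID, VenueID}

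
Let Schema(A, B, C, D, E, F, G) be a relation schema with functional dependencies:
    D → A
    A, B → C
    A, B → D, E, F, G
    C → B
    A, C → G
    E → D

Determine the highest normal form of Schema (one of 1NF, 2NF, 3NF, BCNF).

Candidate keys: {A, B}, {A, C}, {B, D}, {B, E}, {C, D}, {C, E}. Prime attributes: {A, B, C, D, E}.
For D → A we have {D}⁺ = {A, D}; {D} is not a superkey, so BCNF fails.
But every attribute on its right side ({A}) is prime, and the same holds for every other non-superkey FD, so 3NF still holds.

3NF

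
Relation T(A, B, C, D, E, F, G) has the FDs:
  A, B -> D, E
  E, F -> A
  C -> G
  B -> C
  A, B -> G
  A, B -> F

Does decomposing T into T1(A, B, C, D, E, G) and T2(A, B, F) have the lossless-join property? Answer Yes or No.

Common attributes: {A, B}; their closure is {A, B, C, D, E, F, G}.
Since T1 ⊆ {A, B, C, D, E, F, G}, the intersection is a superkey of T1; the decomposition is lossless.

Yes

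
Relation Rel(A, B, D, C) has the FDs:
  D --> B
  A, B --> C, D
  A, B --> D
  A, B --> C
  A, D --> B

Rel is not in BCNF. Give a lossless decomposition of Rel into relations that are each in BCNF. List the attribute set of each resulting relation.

Candidate keys of the original relation: {A, B}, {A, D}.
In {A, B, C, D}, {D} is not a superkey ({D}⁺ restricted to this set is {B, D}), so split on D --> B into {B, D} and {A, C, D}.
{B, D} has no BCNF violation.
{A, C, D} has no BCNF violation.

{A, C, D}; {B, D}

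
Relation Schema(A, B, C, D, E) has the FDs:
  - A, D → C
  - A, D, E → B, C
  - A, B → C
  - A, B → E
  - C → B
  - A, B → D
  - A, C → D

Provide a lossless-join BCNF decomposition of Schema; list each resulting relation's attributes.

Candidate keys of the original relation: {A, B}, {A, C}, {A, D}.
{A, B, C, D, E}: {C} determines {B, C} here but is not a superkey — split on C → B, giving {B, C} and {A, C, D, E}.
{B, C} is in BCNF.
{A, C, D, E} is in BCNF.

{A, C, D, E}; {B, C}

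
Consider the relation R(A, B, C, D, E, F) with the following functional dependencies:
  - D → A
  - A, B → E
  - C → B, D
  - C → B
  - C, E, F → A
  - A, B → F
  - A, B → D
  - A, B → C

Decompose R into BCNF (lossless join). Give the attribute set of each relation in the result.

Candidate keys of the original relation: {A, B}, {B, D}, {C}.
In {A, B, C, D, E, F}, {D} is not a superkey ({D}⁺ restricted to this set is {A, D}), so split on D → A into {A, D} and {B, C, D, E, F}.
{A, D} is in BCNF.
{B, C, D, E, F} is in BCNF.

{A, D}; {B, C, D, E, F}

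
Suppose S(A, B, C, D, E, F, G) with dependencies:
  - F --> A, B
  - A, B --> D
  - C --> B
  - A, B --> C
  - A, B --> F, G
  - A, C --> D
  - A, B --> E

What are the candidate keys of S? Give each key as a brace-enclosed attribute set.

{A, B}, {A, C}, {F}

{F} is a candidate key since {F}⁺ = {A, B, C, D, E, F, G} covers every attribute.
{A, B} is a candidate key since {A, B}⁺ = {A, B, C, D, E, F, G} covers every attribute.
{A, C} is a candidate key since {A, C}⁺ = {A, B, C, D, E, F, G} covers every attribute.
No proper subset of any of these is a key, and no other minimal superkey exists.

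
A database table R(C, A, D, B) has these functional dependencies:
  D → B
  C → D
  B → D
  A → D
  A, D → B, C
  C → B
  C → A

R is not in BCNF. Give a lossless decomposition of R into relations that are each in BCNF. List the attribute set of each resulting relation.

Candidate keys of the original relation: {A}, {C}.
{A, B, C, D}: {D} determines {B, D} here but is not a superkey — split on D → B, giving {B, D} and {A, C, D}.
{B, D} is in BCNF.
{A, C, D} is in BCNF.

{A, C, D}; {B, D}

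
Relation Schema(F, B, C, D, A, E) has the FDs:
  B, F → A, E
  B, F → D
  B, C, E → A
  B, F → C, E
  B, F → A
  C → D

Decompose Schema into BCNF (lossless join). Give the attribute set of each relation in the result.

{A, B, C, E}; {B, C, E, F}; {C, D}

Candidate key of the original relation: {B, F}.
Within {A, B, C, D, E, F}: {B, C, E}⁺ ∩ {A, B, C, D, E, F} = {A, B, C, D, E}, not the whole set, so B, C, E → A, D violates BCNF; decompose into {A, B, C, D, E} and {B, C, E, F}.
Within {A, B, C, D, E}: {C}⁺ ∩ {A, B, C, D, E} = {C, D}, not the whole set, so C → D violates BCNF; decompose into {C, D} and {A, B, C, E}.
{C, D} is in BCNF.
{A, B, C, E} is in BCNF.
{B, C, E, F} is in BCNF.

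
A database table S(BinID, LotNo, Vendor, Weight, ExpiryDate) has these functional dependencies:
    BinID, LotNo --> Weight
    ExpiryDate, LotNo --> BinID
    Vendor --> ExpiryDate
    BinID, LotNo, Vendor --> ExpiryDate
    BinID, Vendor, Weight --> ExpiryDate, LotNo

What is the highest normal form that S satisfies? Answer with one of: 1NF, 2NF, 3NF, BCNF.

Candidate keys: {BinID, Vendor, Weight}, {LotNo, Vendor}. Prime attributes: {BinID, LotNo, Vendor, Weight}.
BinID, LotNo --> Weight breaks BCNF: {BinID, LotNo}⁺ = {BinID, LotNo, Weight}, so {BinID, LotNo} is not a superkey.
Vendor --> ExpiryDate determines the non-prime attribute {ExpiryDate} from a non-superkey — 3NF is violated.
{Vendor} is a proper subset of the key {LotNo, Vendor}, and {Vendor}⁺ contains the non-prime attribute {ExpiryDate} — a partial dependency, so 2NF is violated.

1NF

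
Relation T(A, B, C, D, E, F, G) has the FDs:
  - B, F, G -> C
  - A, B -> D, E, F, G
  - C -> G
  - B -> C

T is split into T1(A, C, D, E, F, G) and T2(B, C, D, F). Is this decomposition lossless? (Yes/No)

No

Common attributes: {C, D, F}; their closure is {C, D, F, G}.
The closure covers neither T1 nor T2 entirely; the join is not lossless.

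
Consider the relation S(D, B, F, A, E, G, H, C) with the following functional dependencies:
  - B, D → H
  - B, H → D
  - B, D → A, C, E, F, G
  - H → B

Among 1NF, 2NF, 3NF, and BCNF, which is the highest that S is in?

Candidate keys: {B, D}, {H}. Prime attributes: {B, D, H}.
The left-hand side of every FD is a superkey, so BCNF is satisfied.

BCNF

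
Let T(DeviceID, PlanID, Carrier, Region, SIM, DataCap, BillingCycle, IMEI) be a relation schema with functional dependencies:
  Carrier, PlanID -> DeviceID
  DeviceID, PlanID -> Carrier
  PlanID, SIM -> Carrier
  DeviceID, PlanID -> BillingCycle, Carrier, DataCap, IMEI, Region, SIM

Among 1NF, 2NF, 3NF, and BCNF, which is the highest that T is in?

BCNF

Candidate keys: {Carrier, PlanID}, {DeviceID, PlanID}, {PlanID, SIM}. Prime attributes: {Carrier, DeviceID, PlanID, SIM}.
The left-hand side of every FD is a superkey, so BCNF is satisfied.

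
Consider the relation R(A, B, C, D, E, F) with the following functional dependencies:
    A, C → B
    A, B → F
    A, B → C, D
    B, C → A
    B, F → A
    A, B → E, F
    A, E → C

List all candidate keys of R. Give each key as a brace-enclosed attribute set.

{A, B} is a candidate key since {A, B}⁺ = {A, B, C, D, E, F} covers every attribute.
{A, C} is a candidate key since {A, C}⁺ = {A, B, C, D, E, F} covers every attribute.
{A, E} is a candidate key since {A, E}⁺ = {A, B, C, D, E, F} covers every attribute.
{B, C} is a candidate key since {B, C}⁺ = {A, B, C, D, E, F} covers every attribute.
{B, F} is a candidate key since {B, F}⁺ = {A, B, C, D, E, F} covers every attribute.
No proper subset of any of these is a key, and no other minimal superkey exists.

{A, B}, {A, C}, {A, E}, {B, C}, {B, F}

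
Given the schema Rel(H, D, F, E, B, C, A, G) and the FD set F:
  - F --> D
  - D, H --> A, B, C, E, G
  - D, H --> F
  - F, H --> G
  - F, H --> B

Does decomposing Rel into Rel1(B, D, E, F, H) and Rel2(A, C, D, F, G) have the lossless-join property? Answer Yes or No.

No

The shared attributes are {D, F} and {D, F}⁺ = {D, F}.
The closure covers neither Rel1 nor Rel2 entirely; the join is not lossless.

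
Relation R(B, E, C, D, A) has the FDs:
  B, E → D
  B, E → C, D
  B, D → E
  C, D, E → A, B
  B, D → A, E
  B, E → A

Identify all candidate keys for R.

{B, D}⁺ = {A, B, C, D, E}, which is every attribute, so {B, D} is a candidate key.
{B, E}⁺ = {A, B, C, D, E}, which is every attribute, so {B, E} is a candidate key.
{C, D, E}⁺ = {A, B, C, D, E}, which is every attribute, so {C, D, E} is a candidate key.
These are minimal and exhaustive — every other superkey contains one of them.

{B, D}, {B, E}, {C, D, E}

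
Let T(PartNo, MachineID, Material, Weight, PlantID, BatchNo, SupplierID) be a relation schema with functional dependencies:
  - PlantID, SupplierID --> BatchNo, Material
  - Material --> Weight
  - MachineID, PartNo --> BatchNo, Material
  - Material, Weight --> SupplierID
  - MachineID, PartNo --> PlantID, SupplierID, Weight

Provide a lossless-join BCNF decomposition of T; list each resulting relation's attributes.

Candidate key of the original relation: {MachineID, PartNo}.
Within {BatchNo, MachineID, Material, PartNo, PlantID, SupplierID, Weight}: {PlantID, SupplierID}⁺ ∩ {BatchNo, MachineID, Material, PartNo, PlantID, SupplierID, Weight} = {BatchNo, Material, PlantID, SupplierID, Weight}, not the whole set, so PlantID, SupplierID --> BatchNo, Material, Weight violates BCNF; decompose into {BatchNo, Material, PlantID, SupplierID, Weight} and {MachineID, PartNo, PlantID, SupplierID}.
Within {BatchNo, Material, PlantID, SupplierID, Weight}: {Material}⁺ ∩ {BatchNo, Material, PlantID, SupplierID, Weight} = {Material, SupplierID, Weight}, not the whole set, so Material --> SupplierID, Weight violates BCNF; decompose into {Material, SupplierID, Weight} and {BatchNo, Material, PlantID}.
{Material, SupplierID, Weight}: every determinant is a superkey — BCNF.
{BatchNo, Material, PlantID}: every determinant is a superkey — BCNF.
{MachineID, PartNo, PlantID, SupplierID}: every determinant is a superkey — BCNF.

{BatchNo, Material, PlantID}; {MachineID, PartNo, PlantID, SupplierID}; {Material, SupplierID, Weight}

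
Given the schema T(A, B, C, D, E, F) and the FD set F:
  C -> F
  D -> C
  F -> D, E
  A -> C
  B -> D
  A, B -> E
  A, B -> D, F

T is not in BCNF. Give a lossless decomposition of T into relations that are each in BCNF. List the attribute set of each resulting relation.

Candidate key of the original relation: {A, B}.
Within {A, B, C, D, E, F}: {C}⁺ ∩ {A, B, C, D, E, F} = {C, D, E, F}, not the whole set, so C -> D, E, F violates BCNF; decompose into {C, D, E, F} and {A, B, C}.
{C, D, E, F} is in BCNF.
Within {A, B, C}: {A}⁺ ∩ {A, B, C} = {A, C}, not the whole set, so A -> C violates BCNF; decompose into {A, C} and {A, B}.
{A, C} is in BCNF.
{A, B} is in BCNF.

{A, B}; {A, C}; {C, D, E, F}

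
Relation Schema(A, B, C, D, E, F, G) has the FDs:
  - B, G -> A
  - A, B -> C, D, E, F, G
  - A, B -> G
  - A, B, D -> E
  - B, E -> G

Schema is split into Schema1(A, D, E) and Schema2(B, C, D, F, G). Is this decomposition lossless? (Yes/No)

No

Common attributes: {D}; their closure is {D}.
Schema1 ⊄ {D} and Schema2 ⊄ {D}, so the split is lossy.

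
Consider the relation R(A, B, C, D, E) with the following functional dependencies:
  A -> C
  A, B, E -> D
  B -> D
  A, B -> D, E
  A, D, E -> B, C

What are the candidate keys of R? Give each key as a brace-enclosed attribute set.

{A, B}, {A, D, E}

No FD produces {A}, so it must be in every candidate key.
Closure of {A, B} is {A, B, C, D, E}, the whole schema; {A, B} is a candidate key.
Closure of {A, D, E} is {A, B, C, D, E}, the whole schema; {A, D, E} is a candidate key.
These are minimal and exhaustive — every other superkey contains one of them.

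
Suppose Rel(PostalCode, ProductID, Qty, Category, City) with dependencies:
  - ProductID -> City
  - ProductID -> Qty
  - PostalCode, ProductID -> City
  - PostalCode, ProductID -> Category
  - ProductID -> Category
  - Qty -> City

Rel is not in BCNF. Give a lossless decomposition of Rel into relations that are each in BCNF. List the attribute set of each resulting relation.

{Category, ProductID, Qty}; {City, Qty}; {PostalCode, ProductID}

Candidate key of the original relation: {PostalCode, ProductID}.
Within {Category, City, PostalCode, ProductID, Qty}: {ProductID}⁺ ∩ {Category, City, PostalCode, ProductID, Qty} = {Category, City, ProductID, Qty}, not the whole set, so ProductID -> Category, City, Qty violates BCNF; decompose into {Category, City, ProductID, Qty} and {PostalCode, ProductID}.
Within {Category, City, ProductID, Qty}: {Qty}⁺ ∩ {Category, City, ProductID, Qty} = {City, Qty}, not the whole set, so Qty -> City violates BCNF; decompose into {City, Qty} and {Category, ProductID, Qty}.
{City, Qty} has no BCNF violation.
{Category, ProductID, Qty} has no BCNF violation.
{PostalCode, ProductID} has no BCNF violation.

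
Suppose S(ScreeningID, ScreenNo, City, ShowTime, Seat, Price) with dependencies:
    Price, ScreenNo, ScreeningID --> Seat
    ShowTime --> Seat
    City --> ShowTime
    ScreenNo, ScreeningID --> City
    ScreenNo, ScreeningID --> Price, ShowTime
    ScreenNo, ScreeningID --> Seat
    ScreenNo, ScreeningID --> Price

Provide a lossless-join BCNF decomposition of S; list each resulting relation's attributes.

{City, Price, ScreenNo, ScreeningID}; {City, ShowTime}; {Seat, ShowTime}

Candidate key of the original relation: {ScreenNo, ScreeningID}.
In {City, Price, ScreenNo, ScreeningID, Seat, ShowTime}, {ShowTime} is not a superkey ({ShowTime}⁺ restricted to this set is {Seat, ShowTime}), so split on ShowTime --> Seat into {Seat, ShowTime} and {City, Price, ScreenNo, ScreeningID, ShowTime}.
{Seat, ShowTime} has no BCNF violation.
In {City, Price, ScreenNo, ScreeningID, ShowTime}, {City} is not a superkey ({City}⁺ restricted to this set is {City, ShowTime}), so split on City --> ShowTime into {City, ShowTime} and {City, Price, ScreenNo, ScreeningID}.
{City, ShowTime} has no BCNF violation.
{City, Price, ScreenNo, ScreeningID} has no BCNF violation.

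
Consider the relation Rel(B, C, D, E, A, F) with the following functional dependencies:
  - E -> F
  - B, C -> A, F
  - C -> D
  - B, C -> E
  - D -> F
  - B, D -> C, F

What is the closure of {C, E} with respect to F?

{C, D, E, F}

Start with {C, E}.
E -> F applies; add {F} → now {C, E, F}.
C -> D applies; add {D} → now {C, D, E, F}.
No further FD applies.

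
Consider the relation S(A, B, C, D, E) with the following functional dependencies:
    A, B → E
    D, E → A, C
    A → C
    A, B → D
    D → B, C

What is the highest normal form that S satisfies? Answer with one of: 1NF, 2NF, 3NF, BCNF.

Candidate keys: {A, B}, {A, D}, {D, E}. Prime attributes: {A, B, D, E}.
A → C breaks BCNF: {A}⁺ = {A, C}, so {A} is not a superkey.
A → C has non-prime {C} on the right and a non-superkey on the left, so 3NF fails.
{A} is a proper subset of the key {A, B}, and {A}⁺ contains the non-prime attribute {C} — a partial dependency, so 2NF is violated.

1NF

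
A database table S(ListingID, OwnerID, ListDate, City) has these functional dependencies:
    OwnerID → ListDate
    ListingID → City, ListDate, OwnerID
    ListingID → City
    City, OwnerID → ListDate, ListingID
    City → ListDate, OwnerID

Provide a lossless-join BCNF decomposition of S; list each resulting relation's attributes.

{City, ListingID, OwnerID}; {ListDate, OwnerID}

Candidate keys of the original relation: {City}, {ListingID}.
{City, ListDate, ListingID, OwnerID}: {OwnerID} determines {ListDate, OwnerID} here but is not a superkey — split on OwnerID → ListDate, giving {ListDate, OwnerID} and {City, ListingID, OwnerID}.
{ListDate, OwnerID}: every determinant is a superkey — BCNF.
{City, ListingID, OwnerID}: every determinant is a superkey — BCNF.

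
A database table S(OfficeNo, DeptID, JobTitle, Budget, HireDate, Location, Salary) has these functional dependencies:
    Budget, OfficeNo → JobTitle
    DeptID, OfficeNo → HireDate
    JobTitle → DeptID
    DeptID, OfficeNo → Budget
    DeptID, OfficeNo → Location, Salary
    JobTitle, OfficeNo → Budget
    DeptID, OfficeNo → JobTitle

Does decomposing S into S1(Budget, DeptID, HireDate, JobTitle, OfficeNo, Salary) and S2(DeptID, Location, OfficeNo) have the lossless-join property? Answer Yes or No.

Yes

The shared attributes are {DeptID, OfficeNo} and {DeptID, OfficeNo}⁺ = {Budget, DeptID, HireDate, JobTitle, Location, OfficeNo, Salary}.
This includes all of S1, so the common attributes are a superkey of S1 — the join is lossless.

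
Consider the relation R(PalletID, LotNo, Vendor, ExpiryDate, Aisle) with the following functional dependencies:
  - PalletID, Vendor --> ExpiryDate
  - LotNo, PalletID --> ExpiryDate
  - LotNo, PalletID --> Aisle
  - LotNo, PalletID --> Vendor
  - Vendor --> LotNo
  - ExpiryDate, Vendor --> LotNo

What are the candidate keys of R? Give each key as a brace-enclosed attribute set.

{LotNo, PalletID}, {PalletID, Vendor}

Attributes never on any right-hand side: {PalletID} — every candidate key must contain it.
{LotNo, PalletID} is a candidate key since {LotNo, PalletID}⁺ = {Aisle, ExpiryDate, LotNo, PalletID, Vendor} covers every attribute.
{PalletID, Vendor} is a candidate key since {PalletID, Vendor}⁺ = {Aisle, ExpiryDate, LotNo, PalletID, Vendor} covers every attribute.
Any other superkey properly contains one of these, so there are no further candidate keys.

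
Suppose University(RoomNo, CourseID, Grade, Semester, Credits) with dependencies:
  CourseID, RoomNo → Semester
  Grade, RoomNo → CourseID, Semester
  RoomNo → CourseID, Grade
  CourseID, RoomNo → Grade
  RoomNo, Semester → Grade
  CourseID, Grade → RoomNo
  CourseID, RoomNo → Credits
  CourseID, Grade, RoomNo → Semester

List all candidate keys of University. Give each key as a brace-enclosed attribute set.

{CourseID, Grade}, {RoomNo}

{RoomNo}⁺ = {CourseID, Credits, Grade, RoomNo, Semester}, which is every attribute, so {RoomNo} is a candidate key.
{CourseID, Grade}⁺ = {CourseID, Credits, Grade, RoomNo, Semester}, which is every attribute, so {CourseID, Grade} is a candidate key.
No proper subset of any of these is a key, and no other minimal superkey exists.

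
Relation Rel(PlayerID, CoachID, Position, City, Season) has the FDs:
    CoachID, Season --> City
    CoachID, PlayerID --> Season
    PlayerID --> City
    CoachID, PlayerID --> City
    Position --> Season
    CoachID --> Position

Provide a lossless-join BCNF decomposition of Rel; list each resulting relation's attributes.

Candidate key of the original relation: {CoachID, PlayerID}.
{City, CoachID, PlayerID, Position, Season}: {CoachID, Season} determines {City, CoachID, Position, Season} here but is not a superkey — split on CoachID, Season --> City, Position, giving {City, CoachID, Position, Season} and {CoachID, PlayerID, Season}.
{City, CoachID, Position, Season}: {Position} determines {Position, Season} here but is not a superkey — split on Position --> Season, giving {Position, Season} and {City, CoachID, Position}.
{Position, Season} is in BCNF.
{City, CoachID, Position} is in BCNF.
{CoachID, PlayerID, Season}: {CoachID} determines {CoachID, Season} here but is not a superkey — split on CoachID --> Season, giving {CoachID, Season} and {CoachID, PlayerID}.
{CoachID, Season} is in BCNF.
{CoachID, PlayerID} is in BCNF.

{City, CoachID, Position}; {CoachID, PlayerID}; {CoachID, Season}; {Position, Season}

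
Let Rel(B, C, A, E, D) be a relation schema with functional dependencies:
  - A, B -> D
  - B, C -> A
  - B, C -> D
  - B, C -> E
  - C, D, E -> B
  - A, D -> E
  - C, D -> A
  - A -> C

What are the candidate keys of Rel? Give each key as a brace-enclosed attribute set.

Closure of {A, B} is {A, B, C, D, E}, the whole schema; {A, B} is a candidate key.
Closure of {A, D} is {A, B, C, D, E}, the whole schema; {A, D} is a candidate key.
Closure of {B, C} is {A, B, C, D, E}, the whole schema; {B, C} is a candidate key.
Closure of {C, D} is {A, B, C, D, E}, the whole schema; {C, D} is a candidate key.
No proper subset of any of these is a key, and no other minimal superkey exists.

{A, B}, {A, D}, {B, C}, {C, D}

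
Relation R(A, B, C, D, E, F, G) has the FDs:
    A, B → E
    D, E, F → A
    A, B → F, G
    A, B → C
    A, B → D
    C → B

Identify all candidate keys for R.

{A, B}, {A, C}, {B, D, E, F}, {C, D, E, F}

{A, B}⁺ = {A, B, C, D, E, F, G} — all of the relation — so {A, B} is a candidate key.
{A, C}⁺ = {A, B, C, D, E, F, G} — all of the relation — so {A, C} is a candidate key.
{B, D, E, F}⁺ = {A, B, C, D, E, F, G} — all of the relation — so {B, D, E, F} is a candidate key.
{C, D, E, F}⁺ = {A, B, C, D, E, F, G} — all of the relation — so {C, D, E, F} is a candidate key.
No proper subset of any of these is a key, and no other minimal superkey exists.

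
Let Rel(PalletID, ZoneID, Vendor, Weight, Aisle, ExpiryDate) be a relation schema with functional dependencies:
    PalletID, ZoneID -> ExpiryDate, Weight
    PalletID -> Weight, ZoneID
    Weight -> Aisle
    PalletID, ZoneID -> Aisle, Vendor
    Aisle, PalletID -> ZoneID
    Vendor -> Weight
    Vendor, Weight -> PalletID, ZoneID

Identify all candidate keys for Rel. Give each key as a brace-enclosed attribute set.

{PalletID}, {Vendor}

{PalletID}⁺ = {Aisle, ExpiryDate, PalletID, Vendor, Weight, ZoneID} — all of the relation — so {PalletID} is a candidate key.
{Vendor}⁺ = {Aisle, ExpiryDate, PalletID, Vendor, Weight, ZoneID} — all of the relation — so {Vendor} is a candidate key.
These are minimal and exhaustive — every other superkey contains one of them.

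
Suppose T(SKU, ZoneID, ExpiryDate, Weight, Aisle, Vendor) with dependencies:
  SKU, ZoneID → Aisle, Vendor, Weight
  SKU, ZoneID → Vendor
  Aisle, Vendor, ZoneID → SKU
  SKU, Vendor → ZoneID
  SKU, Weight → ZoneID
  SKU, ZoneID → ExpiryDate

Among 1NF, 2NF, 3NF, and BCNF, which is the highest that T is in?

Candidate keys: {Aisle, Vendor, ZoneID}, {SKU, Vendor}, {SKU, Weight}, {SKU, ZoneID}. Prime attributes: {Aisle, SKU, Vendor, Weight, ZoneID}.
Every FD has a superkey on the left, so the relation is in BCNF.

BCNF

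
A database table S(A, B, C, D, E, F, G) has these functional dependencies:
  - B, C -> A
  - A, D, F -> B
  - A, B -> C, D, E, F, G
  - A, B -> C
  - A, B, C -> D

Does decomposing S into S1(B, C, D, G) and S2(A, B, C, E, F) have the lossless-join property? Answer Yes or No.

The shared attributes are {B, C} and {B, C}⁺ = {A, B, C, D, E, F, G}.
S1 is contained in that closure, so S1 ∩ S2 -> S1 holds and the join is lossless.

Yes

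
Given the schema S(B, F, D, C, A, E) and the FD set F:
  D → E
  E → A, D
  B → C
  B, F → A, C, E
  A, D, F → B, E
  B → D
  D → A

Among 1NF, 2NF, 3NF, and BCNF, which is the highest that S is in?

1NF

Candidate keys: {B, F}, {D, F}, {E, F}. Prime attributes: {B, D, E, F}.
D → E: {D}⁺ = {A, D, E}, which is not all of the attributes, so the left side is not a superkey — BCNF is violated.
Because {A} is non-prime and the left side of E → A, D is not a superkey, the relation is not in 3NF.
{B} is a proper subset of the key {B, F}, and {B}⁺ contains the non-prime attributes {A, C} — a partial dependency, so 2NF is violated.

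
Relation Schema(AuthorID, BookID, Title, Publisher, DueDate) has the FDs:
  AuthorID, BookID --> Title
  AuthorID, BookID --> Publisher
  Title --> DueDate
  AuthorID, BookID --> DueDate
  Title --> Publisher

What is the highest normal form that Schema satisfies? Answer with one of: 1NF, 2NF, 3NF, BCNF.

2NF

Candidate key: {AuthorID, BookID}. Prime attributes: {AuthorID, BookID}.
Title --> DueDate: {Title}⁺ = {DueDate, Publisher, Title}, which is not all of the attributes, so the left side is not a superkey — BCNF is violated.
Because {DueDate} is non-prime and the left side of Title --> DueDate is not a superkey, the relation is not in 3NF.
No non-prime attribute depends on a proper subset of any candidate key, so 2NF holds.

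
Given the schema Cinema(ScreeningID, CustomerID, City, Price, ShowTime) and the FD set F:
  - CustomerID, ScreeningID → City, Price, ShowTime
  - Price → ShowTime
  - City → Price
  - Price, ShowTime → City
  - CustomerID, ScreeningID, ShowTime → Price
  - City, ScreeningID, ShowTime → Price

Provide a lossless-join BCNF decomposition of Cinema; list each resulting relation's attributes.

{City, Price, ShowTime}; {CustomerID, Price, ScreeningID}

Candidate key of the original relation: {CustomerID, ScreeningID}.
{City, CustomerID, Price, ScreeningID, ShowTime}: {Price} determines {City, Price, ShowTime} here but is not a superkey — split on Price → City, ShowTime, giving {City, Price, ShowTime} and {CustomerID, Price, ScreeningID}.
{City, Price, ShowTime}: every determinant is a superkey — BCNF.
{CustomerID, Price, ScreeningID}: every determinant is a superkey — BCNF.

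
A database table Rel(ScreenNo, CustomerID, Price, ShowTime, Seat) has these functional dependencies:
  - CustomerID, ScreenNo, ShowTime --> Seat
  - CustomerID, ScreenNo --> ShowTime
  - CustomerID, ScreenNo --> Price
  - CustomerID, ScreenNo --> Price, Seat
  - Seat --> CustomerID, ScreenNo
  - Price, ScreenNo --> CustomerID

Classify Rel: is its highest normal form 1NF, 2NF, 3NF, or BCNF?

BCNF

Candidate keys: {CustomerID, ScreenNo}, {Price, ScreenNo}, {Seat}. Prime attributes: {CustomerID, Price, ScreenNo, Seat}.
Every FD has a superkey on the left, so the relation is in BCNF.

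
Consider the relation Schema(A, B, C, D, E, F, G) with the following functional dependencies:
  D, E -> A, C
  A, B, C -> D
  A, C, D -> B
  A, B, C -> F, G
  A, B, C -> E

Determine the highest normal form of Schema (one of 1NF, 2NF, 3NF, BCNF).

Candidate keys: {A, B, C}, {A, C, D}, {D, E}. Prime attributes: {A, B, C, D, E}.
The left-hand side of every FD is a superkey, so BCNF is satisfied.

BCNF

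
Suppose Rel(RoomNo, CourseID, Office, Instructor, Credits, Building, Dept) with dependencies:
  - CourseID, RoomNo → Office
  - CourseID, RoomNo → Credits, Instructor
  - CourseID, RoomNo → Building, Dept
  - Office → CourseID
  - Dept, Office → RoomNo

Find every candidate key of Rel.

{CourseID, RoomNo}, {Dept, Office}, {Office, RoomNo}

Closure of {CourseID, RoomNo} is {Building, CourseID, Credits, Dept, Instructor, Office, RoomNo}, the whole schema; {CourseID, RoomNo} is a candidate key.
Closure of {Dept, Office} is {Building, CourseID, Credits, Dept, Instructor, Office, RoomNo}, the whole schema; {Dept, Office} is a candidate key.
Closure of {Office, RoomNo} is {Building, CourseID, Credits, Dept, Instructor, Office, RoomNo}, the whole schema; {Office, RoomNo} is a candidate key.
These are minimal and exhaustive — every other superkey contains one of them.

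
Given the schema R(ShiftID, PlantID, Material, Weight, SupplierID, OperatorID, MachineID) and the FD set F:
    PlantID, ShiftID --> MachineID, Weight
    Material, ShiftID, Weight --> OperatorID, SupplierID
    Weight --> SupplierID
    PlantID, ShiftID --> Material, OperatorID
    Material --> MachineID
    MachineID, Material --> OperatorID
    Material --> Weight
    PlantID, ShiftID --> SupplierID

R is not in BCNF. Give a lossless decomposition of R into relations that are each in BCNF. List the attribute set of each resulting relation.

{MachineID, Material, OperatorID, Weight}; {Material, PlantID, ShiftID}; {SupplierID, Weight}

Candidate key of the original relation: {PlantID, ShiftID}.
Within {MachineID, Material, OperatorID, PlantID, ShiftID, SupplierID, Weight}: {Material, ShiftID, Weight}⁺ ∩ {MachineID, Material, OperatorID, PlantID, ShiftID, SupplierID, Weight} = {MachineID, Material, OperatorID, ShiftID, SupplierID, Weight}, not the whole set, so Material, ShiftID, Weight --> MachineID, OperatorID, SupplierID violates BCNF; decompose into {MachineID, Material, OperatorID, ShiftID, SupplierID, Weight} and {Material, PlantID, ShiftID, Weight}.
Within {MachineID, Material, OperatorID, ShiftID, SupplierID, Weight}: {Weight}⁺ ∩ {MachineID, Material, OperatorID, ShiftID, SupplierID, Weight} = {SupplierID, Weight}, not the whole set, so Weight --> SupplierID violates BCNF; decompose into {SupplierID, Weight} and {MachineID, Material, OperatorID, ShiftID, Weight}.
{SupplierID, Weight}: every determinant is a superkey — BCNF.
Within {MachineID, Material, OperatorID, ShiftID, Weight}: {Material}⁺ ∩ {MachineID, Material, OperatorID, ShiftID, Weight} = {MachineID, Material, OperatorID, Weight}, not the whole set, so Material --> MachineID, OperatorID, Weight violates BCNF; decompose into {MachineID, Material, OperatorID, Weight} and {Material, ShiftID}.
{MachineID, Material, OperatorID, Weight}: every determinant is a superkey — BCNF.
{Material, ShiftID}: every determinant is a superkey — BCNF.
Within {Material, PlantID, ShiftID, Weight}: {Material}⁺ ∩ {Material, PlantID, ShiftID, Weight} = {Material, Weight}, not the whole set, so Material --> Weight violates BCNF; decompose into {Material, Weight} and {Material, PlantID, ShiftID}.
{Material, Weight}: every determinant is a superkey — BCNF.
{Material, PlantID, ShiftID}: every determinant is a superkey — BCNF.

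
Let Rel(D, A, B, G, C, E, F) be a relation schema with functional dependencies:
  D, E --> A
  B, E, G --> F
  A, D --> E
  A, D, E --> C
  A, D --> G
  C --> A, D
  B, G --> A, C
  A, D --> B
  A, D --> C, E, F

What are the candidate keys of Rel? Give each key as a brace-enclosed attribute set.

{A, D}, {B, G}, {C}, {D, E}

{C}⁺ = {A, B, C, D, E, F, G} — all of the relation — so {C} is a candidate key.
{A, D}⁺ = {A, B, C, D, E, F, G} — all of the relation — so {A, D} is a candidate key.
{B, G}⁺ = {A, B, C, D, E, F, G} — all of the relation — so {B, G} is a candidate key.
{D, E}⁺ = {A, B, C, D, E, F, G} — all of the relation — so {D, E} is a candidate key.
Any other superkey properly contains one of these, so there are no further candidate keys.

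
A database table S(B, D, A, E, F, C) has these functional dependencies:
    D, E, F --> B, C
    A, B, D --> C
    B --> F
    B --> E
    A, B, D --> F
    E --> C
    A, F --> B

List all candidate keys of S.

Attributes never on any right-hand side: {A, D} — every candidate key must contain all of them.
{A, B, D}⁺ = {A, B, C, D, E, F} — all of the relation — so {A, B, D} is a candidate key.
{A, D, F}⁺ = {A, B, C, D, E, F} — all of the relation — so {A, D, F} is a candidate key.
These are minimal and exhaustive — every other superkey contains one of them.

{A, B, D}, {A, D, F}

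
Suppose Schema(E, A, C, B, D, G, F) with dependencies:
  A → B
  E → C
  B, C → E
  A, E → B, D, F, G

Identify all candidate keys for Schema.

{A, C}, {A, E}

{A} never appears on the right of any FD, so every key must include it.
{A, C} is a candidate key since {A, C}⁺ = {A, B, C, D, E, F, G} covers every attribute.
{A, E} is a candidate key since {A, E}⁺ = {A, B, C, D, E, F, G} covers every attribute.
These are minimal and exhaustive — every other superkey contains one of them.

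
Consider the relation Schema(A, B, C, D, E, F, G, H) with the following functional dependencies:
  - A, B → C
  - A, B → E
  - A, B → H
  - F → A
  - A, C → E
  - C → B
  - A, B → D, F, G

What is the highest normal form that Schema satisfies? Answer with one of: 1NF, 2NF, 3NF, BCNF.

Candidate keys: {A, B}, {A, C}, {B, F}, {C, F}. Prime attributes: {A, B, C, F}.
For F → A we have {F}⁺ = {A, F}; {F} is not a superkey, so BCNF fails.
Its right-hand attributes {A} are all prime, as are those of every other non-superkey FD — the relation is in 3NF.

3NF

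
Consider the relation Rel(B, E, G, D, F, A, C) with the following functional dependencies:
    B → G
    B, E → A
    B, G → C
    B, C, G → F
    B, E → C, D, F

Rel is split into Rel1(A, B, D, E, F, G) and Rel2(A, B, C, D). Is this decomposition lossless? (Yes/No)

Yes

Rel1 ∩ Rel2 = {A, B, D}; its closure under F is {A, B, C, D, F, G}.
Rel2 is contained in that closure, so Rel1 ∩ Rel2 → Rel2 holds and the join is lossless.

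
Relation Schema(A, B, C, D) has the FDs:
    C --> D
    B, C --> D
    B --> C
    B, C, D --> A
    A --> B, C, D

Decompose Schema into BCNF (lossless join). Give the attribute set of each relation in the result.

{A, B, C}; {C, D}

Candidate keys of the original relation: {A}, {B}.
In {A, B, C, D}, {C} is not a superkey ({C}⁺ restricted to this set is {C, D}), so split on C --> D into {C, D} and {A, B, C}.
{C, D}: every determinant is a superkey — BCNF.
{A, B, C}: every determinant is a superkey — BCNF.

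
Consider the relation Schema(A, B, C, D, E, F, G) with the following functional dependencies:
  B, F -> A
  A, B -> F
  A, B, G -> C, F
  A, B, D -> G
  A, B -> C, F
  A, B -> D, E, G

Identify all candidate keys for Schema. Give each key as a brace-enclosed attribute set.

{A, B}, {B, F}

{B} never appears on the right of any FD, so every key must include it.
{A, B} is a candidate key since {A, B}⁺ = {A, B, C, D, E, F, G} covers every attribute.
{B, F} is a candidate key since {B, F}⁺ = {A, B, C, D, E, F, G} covers every attribute.
These are minimal and exhaustive — every other superkey contains one of them.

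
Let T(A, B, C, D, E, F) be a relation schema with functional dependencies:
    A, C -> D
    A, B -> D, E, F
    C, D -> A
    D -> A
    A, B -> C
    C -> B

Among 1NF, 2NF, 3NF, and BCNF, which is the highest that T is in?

Candidate keys: {A, B}, {A, C}, {B, D}, {C, D}. Prime attributes: {A, B, C, D}.
For D -> A we have {D}⁺ = {A, D}; {D} is not a superkey, so BCNF fails.
Its right-hand attributes {A} are all prime, as are those of every other non-superkey FD — the relation is in 3NF.

3NF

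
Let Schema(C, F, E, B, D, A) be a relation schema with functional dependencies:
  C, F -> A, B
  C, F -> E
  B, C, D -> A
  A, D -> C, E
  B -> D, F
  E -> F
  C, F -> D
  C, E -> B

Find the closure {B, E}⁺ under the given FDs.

{B, D, E, F}

Start with {B, E}.
B -> D, F applies; add {D, F} → now {B, D, E, F}.
No further FD applies.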